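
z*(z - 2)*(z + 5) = z^3 + 3*z^2 - 10*z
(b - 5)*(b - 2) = b^2 - 7*b + 10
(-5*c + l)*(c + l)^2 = -5*c^3 - 9*c^2*l - 3*c*l^2 + l^3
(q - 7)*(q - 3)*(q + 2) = q^3 - 8*q^2 + q + 42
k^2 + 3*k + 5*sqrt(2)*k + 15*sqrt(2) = (k + 3)*(k + 5*sqrt(2))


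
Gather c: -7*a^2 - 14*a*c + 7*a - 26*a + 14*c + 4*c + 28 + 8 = -7*a^2 - 19*a + c*(18 - 14*a) + 36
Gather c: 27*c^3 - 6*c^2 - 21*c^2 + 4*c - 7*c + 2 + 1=27*c^3 - 27*c^2 - 3*c + 3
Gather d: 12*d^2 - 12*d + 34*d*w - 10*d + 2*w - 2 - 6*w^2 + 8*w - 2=12*d^2 + d*(34*w - 22) - 6*w^2 + 10*w - 4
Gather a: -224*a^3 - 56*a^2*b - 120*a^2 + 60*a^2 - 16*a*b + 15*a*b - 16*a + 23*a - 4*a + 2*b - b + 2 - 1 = -224*a^3 + a^2*(-56*b - 60) + a*(3 - b) + b + 1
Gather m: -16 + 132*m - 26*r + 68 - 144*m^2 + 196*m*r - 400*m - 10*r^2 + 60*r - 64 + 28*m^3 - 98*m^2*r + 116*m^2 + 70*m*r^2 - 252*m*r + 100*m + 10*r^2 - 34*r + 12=28*m^3 + m^2*(-98*r - 28) + m*(70*r^2 - 56*r - 168)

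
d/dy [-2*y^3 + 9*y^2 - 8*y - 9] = -6*y^2 + 18*y - 8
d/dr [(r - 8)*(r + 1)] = 2*r - 7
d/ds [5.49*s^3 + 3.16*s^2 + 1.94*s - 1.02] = 16.47*s^2 + 6.32*s + 1.94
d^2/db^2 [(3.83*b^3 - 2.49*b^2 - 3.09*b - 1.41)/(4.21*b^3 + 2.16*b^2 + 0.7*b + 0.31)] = (-2.27373675443232e-13*b^7 - 157.922994*b^6 - 396.326874*b^5 - 484.441332*b^4 - 164.122754*b^3 - 1.019004*b^2 + 12.872388*b + 1.368954)/(74.618461*b^9 + 114.852168*b^8 + 96.147138*b^7 + 64.754229*b^6 + 32.900556*b^5 + 12.995628*b^4 + 4.369063*b^3 + 1.078428*b^2 + 0.20181*b + 0.029791)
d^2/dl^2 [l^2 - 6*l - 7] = 2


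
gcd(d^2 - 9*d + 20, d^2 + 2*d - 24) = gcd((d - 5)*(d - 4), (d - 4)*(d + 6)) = d - 4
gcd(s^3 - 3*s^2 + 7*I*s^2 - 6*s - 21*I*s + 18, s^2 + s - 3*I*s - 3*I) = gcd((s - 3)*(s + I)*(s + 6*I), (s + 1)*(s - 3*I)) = 1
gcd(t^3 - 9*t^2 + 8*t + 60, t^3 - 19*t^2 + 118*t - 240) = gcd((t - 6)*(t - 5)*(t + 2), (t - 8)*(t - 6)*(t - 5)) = t^2 - 11*t + 30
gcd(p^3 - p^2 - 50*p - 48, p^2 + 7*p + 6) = p^2 + 7*p + 6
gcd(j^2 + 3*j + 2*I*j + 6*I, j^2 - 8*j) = 1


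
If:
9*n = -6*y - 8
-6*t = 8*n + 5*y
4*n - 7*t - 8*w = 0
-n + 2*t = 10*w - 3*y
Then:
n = 1144/1641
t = 576/547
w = -940/1641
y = -3904/1641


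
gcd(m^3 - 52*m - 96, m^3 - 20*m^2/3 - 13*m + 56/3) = m - 8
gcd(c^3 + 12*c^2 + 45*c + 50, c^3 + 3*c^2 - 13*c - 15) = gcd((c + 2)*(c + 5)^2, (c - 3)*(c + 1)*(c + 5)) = c + 5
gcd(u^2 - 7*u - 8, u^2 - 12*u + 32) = u - 8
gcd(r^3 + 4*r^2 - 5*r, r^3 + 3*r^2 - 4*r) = r^2 - r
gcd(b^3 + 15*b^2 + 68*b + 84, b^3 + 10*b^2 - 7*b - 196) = b + 7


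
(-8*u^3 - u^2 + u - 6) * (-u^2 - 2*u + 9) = 8*u^5 + 17*u^4 - 71*u^3 - 5*u^2 + 21*u - 54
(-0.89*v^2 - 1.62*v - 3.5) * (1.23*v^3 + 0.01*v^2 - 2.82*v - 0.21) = -1.0947*v^5 - 2.0015*v^4 - 1.8114*v^3 + 4.7203*v^2 + 10.2102*v + 0.735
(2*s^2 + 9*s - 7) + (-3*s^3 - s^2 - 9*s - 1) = -3*s^3 + s^2 - 8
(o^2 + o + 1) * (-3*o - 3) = -3*o^3 - 6*o^2 - 6*o - 3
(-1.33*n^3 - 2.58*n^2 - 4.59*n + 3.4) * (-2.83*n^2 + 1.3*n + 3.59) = 3.7639*n^5 + 5.5724*n^4 + 4.861*n^3 - 24.8512*n^2 - 12.0581*n + 12.206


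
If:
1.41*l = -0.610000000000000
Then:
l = -0.43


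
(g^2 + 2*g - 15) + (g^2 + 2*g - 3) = 2*g^2 + 4*g - 18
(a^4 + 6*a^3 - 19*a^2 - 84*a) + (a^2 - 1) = a^4 + 6*a^3 - 18*a^2 - 84*a - 1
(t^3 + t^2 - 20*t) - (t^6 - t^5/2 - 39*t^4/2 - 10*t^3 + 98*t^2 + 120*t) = -t^6 + t^5/2 + 39*t^4/2 + 11*t^3 - 97*t^2 - 140*t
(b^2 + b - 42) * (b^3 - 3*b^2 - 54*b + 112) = b^5 - 2*b^4 - 99*b^3 + 184*b^2 + 2380*b - 4704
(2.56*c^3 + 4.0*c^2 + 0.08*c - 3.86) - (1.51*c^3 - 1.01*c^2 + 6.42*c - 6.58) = 1.05*c^3 + 5.01*c^2 - 6.34*c + 2.72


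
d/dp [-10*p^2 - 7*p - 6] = -20*p - 7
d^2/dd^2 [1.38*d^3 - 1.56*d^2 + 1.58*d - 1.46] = 8.28*d - 3.12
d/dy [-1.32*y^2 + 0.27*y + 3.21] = 0.27 - 2.64*y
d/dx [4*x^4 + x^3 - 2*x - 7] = 16*x^3 + 3*x^2 - 2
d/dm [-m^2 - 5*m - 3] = -2*m - 5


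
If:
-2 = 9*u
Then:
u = -2/9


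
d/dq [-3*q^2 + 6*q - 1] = 6 - 6*q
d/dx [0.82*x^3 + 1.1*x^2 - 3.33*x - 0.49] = 2.46*x^2 + 2.2*x - 3.33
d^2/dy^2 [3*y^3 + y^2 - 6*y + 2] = 18*y + 2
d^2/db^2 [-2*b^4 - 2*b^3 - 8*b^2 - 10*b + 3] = -24*b^2 - 12*b - 16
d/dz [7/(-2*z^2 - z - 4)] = 7*(4*z + 1)/(2*z^2 + z + 4)^2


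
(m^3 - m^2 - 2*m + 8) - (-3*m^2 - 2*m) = m^3 + 2*m^2 + 8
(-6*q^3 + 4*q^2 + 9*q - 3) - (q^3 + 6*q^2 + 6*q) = -7*q^3 - 2*q^2 + 3*q - 3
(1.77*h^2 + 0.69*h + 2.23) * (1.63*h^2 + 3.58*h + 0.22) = 2.8851*h^4 + 7.4613*h^3 + 6.4945*h^2 + 8.1352*h + 0.4906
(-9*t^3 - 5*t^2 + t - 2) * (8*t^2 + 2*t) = -72*t^5 - 58*t^4 - 2*t^3 - 14*t^2 - 4*t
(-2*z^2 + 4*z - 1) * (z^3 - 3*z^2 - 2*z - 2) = -2*z^5 + 10*z^4 - 9*z^3 - z^2 - 6*z + 2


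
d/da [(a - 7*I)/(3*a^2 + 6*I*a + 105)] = (a^2 + 2*I*a - 2*(a - 7*I)*(a + I) + 35)/(3*(a^2 + 2*I*a + 35)^2)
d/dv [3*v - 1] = 3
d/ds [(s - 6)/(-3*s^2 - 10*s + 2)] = (3*s^2 - 36*s - 58)/(9*s^4 + 60*s^3 + 88*s^2 - 40*s + 4)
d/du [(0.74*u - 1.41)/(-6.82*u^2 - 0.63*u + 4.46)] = (5.0468*u^2 - 19.2324*u + 2.4121)/(46.5124*u^4 + 8.5932*u^3 - 60.4375*u^2 - 5.6196*u + 19.8916)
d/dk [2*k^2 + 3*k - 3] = 4*k + 3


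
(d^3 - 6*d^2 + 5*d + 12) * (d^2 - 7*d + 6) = d^5 - 13*d^4 + 53*d^3 - 59*d^2 - 54*d + 72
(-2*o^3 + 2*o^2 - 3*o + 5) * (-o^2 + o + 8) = 2*o^5 - 4*o^4 - 11*o^3 + 8*o^2 - 19*o + 40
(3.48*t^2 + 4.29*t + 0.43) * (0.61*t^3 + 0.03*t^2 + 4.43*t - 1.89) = 2.1228*t^5 + 2.7213*t^4 + 15.8074*t^3 + 12.4404*t^2 - 6.2032*t - 0.8127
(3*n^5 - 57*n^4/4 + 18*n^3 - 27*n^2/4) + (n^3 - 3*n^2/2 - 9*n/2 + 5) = 3*n^5 - 57*n^4/4 + 19*n^3 - 33*n^2/4 - 9*n/2 + 5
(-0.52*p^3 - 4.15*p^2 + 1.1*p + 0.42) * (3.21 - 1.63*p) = 0.8476*p^4 + 5.0953*p^3 - 15.1145*p^2 + 2.8464*p + 1.3482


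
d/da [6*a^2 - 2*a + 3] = 12*a - 2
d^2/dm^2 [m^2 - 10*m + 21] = 2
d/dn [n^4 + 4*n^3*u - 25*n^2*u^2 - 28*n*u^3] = 4*n^3 + 12*n^2*u - 50*n*u^2 - 28*u^3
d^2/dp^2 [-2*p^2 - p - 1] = -4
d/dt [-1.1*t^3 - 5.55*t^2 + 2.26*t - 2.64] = -3.3*t^2 - 11.1*t + 2.26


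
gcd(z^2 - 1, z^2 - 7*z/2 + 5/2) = z - 1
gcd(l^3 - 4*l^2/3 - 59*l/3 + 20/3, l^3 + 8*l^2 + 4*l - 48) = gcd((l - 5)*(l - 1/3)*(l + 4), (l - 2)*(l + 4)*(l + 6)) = l + 4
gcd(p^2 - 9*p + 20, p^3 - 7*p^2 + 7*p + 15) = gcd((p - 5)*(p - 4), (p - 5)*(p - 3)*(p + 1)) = p - 5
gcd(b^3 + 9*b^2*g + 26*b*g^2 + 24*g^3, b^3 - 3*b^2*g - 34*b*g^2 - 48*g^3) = b^2 + 5*b*g + 6*g^2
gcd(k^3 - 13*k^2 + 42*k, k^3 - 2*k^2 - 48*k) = k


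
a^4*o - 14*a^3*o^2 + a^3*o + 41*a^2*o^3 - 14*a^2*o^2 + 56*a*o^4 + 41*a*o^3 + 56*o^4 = (a - 8*o)*(a - 7*o)*(a + o)*(a*o + o)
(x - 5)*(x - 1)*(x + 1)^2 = x^4 - 4*x^3 - 6*x^2 + 4*x + 5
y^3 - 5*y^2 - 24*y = y*(y - 8)*(y + 3)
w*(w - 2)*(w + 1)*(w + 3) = w^4 + 2*w^3 - 5*w^2 - 6*w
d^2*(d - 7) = d^3 - 7*d^2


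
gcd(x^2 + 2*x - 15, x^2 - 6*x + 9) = x - 3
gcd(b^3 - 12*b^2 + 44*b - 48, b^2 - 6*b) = b - 6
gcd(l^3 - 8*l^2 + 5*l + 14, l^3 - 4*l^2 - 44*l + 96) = l - 2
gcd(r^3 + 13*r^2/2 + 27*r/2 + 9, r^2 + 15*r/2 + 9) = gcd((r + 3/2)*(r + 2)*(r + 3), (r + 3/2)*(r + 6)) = r + 3/2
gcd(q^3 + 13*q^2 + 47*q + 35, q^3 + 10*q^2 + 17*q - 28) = q + 7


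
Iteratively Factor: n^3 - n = (n)*(n^2 - 1) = n*(n + 1)*(n - 1)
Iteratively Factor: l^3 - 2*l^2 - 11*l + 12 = (l - 4)*(l^2 + 2*l - 3) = (l - 4)*(l + 3)*(l - 1)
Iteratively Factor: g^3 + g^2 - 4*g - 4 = (g + 1)*(g^2 - 4) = (g + 1)*(g + 2)*(g - 2)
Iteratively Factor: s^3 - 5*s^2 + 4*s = (s - 1)*(s^2 - 4*s) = s*(s - 1)*(s - 4)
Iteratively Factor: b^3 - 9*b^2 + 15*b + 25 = (b - 5)*(b^2 - 4*b - 5) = (b - 5)*(b + 1)*(b - 5)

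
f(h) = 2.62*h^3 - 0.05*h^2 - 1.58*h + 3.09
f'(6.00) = 280.78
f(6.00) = 557.73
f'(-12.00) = 1131.46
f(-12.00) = -4512.51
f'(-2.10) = 33.29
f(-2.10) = -18.08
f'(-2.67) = 54.72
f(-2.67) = -42.92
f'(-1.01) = 6.54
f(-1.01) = 1.94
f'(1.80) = 23.71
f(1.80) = 15.36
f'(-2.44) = 45.46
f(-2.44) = -31.41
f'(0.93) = 5.13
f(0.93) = 3.68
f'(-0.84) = 4.05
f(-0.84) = 2.83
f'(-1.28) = 11.43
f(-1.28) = -0.46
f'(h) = 7.86*h^2 - 0.1*h - 1.58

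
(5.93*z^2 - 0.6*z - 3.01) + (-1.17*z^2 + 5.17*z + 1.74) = 4.76*z^2 + 4.57*z - 1.27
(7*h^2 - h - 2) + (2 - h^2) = 6*h^2 - h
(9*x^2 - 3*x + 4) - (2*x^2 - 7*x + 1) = 7*x^2 + 4*x + 3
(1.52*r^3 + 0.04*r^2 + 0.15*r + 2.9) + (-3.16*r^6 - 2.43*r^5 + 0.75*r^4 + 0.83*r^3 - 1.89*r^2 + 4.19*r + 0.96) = -3.16*r^6 - 2.43*r^5 + 0.75*r^4 + 2.35*r^3 - 1.85*r^2 + 4.34*r + 3.86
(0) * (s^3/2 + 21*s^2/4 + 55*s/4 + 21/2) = 0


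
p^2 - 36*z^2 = (p - 6*z)*(p + 6*z)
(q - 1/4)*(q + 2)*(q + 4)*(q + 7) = q^4 + 51*q^3/4 + 187*q^2/4 + 87*q/2 - 14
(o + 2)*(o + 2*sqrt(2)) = o^2 + 2*o + 2*sqrt(2)*o + 4*sqrt(2)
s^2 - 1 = (s - 1)*(s + 1)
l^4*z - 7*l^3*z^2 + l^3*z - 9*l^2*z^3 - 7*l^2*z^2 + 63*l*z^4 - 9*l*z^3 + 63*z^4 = (l - 7*z)*(l - 3*z)*(l + 3*z)*(l*z + z)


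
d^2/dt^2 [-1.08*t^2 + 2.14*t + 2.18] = -2.16000000000000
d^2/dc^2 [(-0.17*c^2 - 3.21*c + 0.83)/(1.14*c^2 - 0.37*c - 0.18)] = (-8.486844*c^3 + 6.262704*c^2 - 6.052716*c + 0.984442)/(1.481544*c^6 - 1.442556*c^5 - 0.233586*c^4 + 0.404891*c^3 + 0.036882*c^2 - 0.035964*c - 0.005832)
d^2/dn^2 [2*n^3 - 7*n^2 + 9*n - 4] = 12*n - 14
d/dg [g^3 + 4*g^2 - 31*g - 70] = 3*g^2 + 8*g - 31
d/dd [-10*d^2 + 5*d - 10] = 5 - 20*d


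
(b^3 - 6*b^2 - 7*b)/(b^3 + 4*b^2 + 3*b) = (b - 7)/(b + 3)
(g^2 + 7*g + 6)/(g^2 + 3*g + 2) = (g + 6)/(g + 2)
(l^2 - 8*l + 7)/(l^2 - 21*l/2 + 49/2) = 2*(l - 1)/(2*l - 7)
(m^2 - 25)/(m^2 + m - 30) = (m + 5)/(m + 6)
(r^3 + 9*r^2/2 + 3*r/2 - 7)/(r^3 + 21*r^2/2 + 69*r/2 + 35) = (r - 1)/(r + 5)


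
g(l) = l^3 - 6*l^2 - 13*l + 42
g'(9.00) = 122.00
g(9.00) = 168.00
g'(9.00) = 122.00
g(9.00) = 168.00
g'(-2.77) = 43.26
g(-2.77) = 10.72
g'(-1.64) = 14.75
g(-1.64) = 42.77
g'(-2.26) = 29.44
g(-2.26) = 29.19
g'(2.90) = -22.57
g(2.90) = -21.77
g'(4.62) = -4.41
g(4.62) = -47.52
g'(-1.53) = 12.38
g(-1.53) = 44.26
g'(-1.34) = 8.47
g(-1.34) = 46.24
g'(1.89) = -24.96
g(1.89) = 2.75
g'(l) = 3*l^2 - 12*l - 13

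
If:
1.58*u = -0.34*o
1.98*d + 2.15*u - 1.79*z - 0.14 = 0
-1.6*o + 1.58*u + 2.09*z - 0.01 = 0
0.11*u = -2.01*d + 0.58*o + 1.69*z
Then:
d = 9.64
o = 8.92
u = -1.92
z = 8.28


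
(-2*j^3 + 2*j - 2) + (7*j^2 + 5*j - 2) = -2*j^3 + 7*j^2 + 7*j - 4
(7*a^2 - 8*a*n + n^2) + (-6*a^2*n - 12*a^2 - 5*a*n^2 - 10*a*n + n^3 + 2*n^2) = -6*a^2*n - 5*a^2 - 5*a*n^2 - 18*a*n + n^3 + 3*n^2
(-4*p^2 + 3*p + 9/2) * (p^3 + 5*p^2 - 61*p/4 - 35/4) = -4*p^5 - 17*p^4 + 161*p^3/2 + 47*p^2/4 - 759*p/8 - 315/8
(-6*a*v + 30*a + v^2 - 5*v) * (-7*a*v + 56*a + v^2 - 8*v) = 42*a^2*v^2 - 546*a^2*v + 1680*a^2 - 13*a*v^3 + 169*a*v^2 - 520*a*v + v^4 - 13*v^3 + 40*v^2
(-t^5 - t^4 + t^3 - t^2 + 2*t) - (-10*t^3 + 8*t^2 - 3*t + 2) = -t^5 - t^4 + 11*t^3 - 9*t^2 + 5*t - 2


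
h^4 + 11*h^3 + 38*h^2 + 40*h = h*(h + 2)*(h + 4)*(h + 5)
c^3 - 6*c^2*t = c^2*(c - 6*t)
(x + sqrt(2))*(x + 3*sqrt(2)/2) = x^2 + 5*sqrt(2)*x/2 + 3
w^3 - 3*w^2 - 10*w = w*(w - 5)*(w + 2)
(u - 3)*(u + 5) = u^2 + 2*u - 15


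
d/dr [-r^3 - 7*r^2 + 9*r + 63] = -3*r^2 - 14*r + 9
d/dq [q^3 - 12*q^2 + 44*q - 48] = 3*q^2 - 24*q + 44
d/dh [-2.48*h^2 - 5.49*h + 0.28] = -4.96*h - 5.49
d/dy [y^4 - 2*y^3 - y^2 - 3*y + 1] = 4*y^3 - 6*y^2 - 2*y - 3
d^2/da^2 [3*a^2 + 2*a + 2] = 6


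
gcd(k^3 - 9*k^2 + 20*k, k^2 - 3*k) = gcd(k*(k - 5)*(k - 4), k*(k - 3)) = k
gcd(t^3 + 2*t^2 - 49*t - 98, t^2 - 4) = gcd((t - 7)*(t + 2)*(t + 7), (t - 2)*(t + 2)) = t + 2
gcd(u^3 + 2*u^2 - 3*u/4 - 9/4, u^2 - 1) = u - 1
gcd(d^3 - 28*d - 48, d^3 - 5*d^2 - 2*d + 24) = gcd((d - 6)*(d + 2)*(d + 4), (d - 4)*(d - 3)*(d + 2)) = d + 2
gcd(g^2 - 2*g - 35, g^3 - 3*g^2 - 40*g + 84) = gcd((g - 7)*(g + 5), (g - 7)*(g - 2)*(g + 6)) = g - 7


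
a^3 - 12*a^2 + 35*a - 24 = (a - 8)*(a - 3)*(a - 1)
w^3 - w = w*(w - 1)*(w + 1)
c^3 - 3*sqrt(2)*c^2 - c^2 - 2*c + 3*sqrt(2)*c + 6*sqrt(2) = (c - 2)*(c + 1)*(c - 3*sqrt(2))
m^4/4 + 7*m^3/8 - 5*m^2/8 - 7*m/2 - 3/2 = (m/4 + 1/2)*(m - 2)*(m + 1/2)*(m + 3)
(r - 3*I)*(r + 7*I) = r^2 + 4*I*r + 21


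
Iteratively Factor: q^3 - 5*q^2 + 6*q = (q - 3)*(q^2 - 2*q) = q*(q - 3)*(q - 2)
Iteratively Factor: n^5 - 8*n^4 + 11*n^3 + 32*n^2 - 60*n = (n - 2)*(n^4 - 6*n^3 - n^2 + 30*n) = n*(n - 2)*(n^3 - 6*n^2 - n + 30) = n*(n - 2)*(n + 2)*(n^2 - 8*n + 15) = n*(n - 3)*(n - 2)*(n + 2)*(n - 5)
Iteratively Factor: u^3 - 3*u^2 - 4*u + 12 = (u + 2)*(u^2 - 5*u + 6) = (u - 2)*(u + 2)*(u - 3)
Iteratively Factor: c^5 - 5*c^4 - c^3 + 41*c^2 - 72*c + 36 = (c - 1)*(c^4 - 4*c^3 - 5*c^2 + 36*c - 36) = (c - 1)*(c + 3)*(c^3 - 7*c^2 + 16*c - 12) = (c - 2)*(c - 1)*(c + 3)*(c^2 - 5*c + 6) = (c - 2)^2*(c - 1)*(c + 3)*(c - 3)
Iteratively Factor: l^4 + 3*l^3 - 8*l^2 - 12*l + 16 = (l + 4)*(l^3 - l^2 - 4*l + 4) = (l + 2)*(l + 4)*(l^2 - 3*l + 2) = (l - 1)*(l + 2)*(l + 4)*(l - 2)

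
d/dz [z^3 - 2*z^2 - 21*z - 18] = 3*z^2 - 4*z - 21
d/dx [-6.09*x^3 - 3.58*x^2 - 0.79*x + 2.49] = -18.27*x^2 - 7.16*x - 0.79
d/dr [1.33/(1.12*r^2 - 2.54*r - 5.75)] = (3.3782 - 2.9792*r)/(-1.12*r^2 + 2.54*r + 5.75)^2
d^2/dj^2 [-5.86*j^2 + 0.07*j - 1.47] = -11.7200000000000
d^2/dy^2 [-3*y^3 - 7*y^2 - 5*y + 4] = -18*y - 14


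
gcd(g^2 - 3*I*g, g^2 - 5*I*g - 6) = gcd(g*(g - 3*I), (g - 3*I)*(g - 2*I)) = g - 3*I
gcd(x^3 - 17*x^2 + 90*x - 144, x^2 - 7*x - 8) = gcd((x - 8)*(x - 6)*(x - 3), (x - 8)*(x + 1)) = x - 8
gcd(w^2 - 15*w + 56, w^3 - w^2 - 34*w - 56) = w - 7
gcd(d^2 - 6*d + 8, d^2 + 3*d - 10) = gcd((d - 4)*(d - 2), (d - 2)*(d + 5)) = d - 2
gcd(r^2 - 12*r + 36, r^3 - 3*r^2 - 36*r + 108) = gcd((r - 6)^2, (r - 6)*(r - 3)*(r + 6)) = r - 6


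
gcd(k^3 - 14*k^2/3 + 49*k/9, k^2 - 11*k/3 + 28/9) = k - 7/3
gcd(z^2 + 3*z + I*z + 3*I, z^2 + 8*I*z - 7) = z + I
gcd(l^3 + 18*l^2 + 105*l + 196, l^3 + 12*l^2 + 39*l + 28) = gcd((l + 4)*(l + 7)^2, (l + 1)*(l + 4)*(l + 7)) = l^2 + 11*l + 28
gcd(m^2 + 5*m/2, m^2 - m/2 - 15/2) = m + 5/2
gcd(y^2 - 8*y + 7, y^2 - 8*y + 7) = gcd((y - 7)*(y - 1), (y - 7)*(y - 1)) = y^2 - 8*y + 7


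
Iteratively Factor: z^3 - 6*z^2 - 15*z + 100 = (z - 5)*(z^2 - z - 20) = (z - 5)*(z + 4)*(z - 5)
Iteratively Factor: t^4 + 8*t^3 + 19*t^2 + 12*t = (t)*(t^3 + 8*t^2 + 19*t + 12) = t*(t + 1)*(t^2 + 7*t + 12) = t*(t + 1)*(t + 4)*(t + 3)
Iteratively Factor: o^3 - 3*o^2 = (o)*(o^2 - 3*o) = o^2*(o - 3)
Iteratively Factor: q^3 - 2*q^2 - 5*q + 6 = (q - 3)*(q^2 + q - 2) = (q - 3)*(q + 2)*(q - 1)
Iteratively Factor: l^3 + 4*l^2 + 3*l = (l + 3)*(l^2 + l) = l*(l + 3)*(l + 1)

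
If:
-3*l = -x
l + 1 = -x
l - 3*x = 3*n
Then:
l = -1/4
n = 2/3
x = -3/4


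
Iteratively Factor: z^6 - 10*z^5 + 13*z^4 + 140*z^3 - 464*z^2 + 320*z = (z - 4)*(z^5 - 6*z^4 - 11*z^3 + 96*z^2 - 80*z) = (z - 5)*(z - 4)*(z^4 - z^3 - 16*z^2 + 16*z) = (z - 5)*(z - 4)*(z + 4)*(z^3 - 5*z^2 + 4*z) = (z - 5)*(z - 4)^2*(z + 4)*(z^2 - z) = z*(z - 5)*(z - 4)^2*(z + 4)*(z - 1)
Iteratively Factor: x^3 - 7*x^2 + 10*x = (x)*(x^2 - 7*x + 10) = x*(x - 5)*(x - 2)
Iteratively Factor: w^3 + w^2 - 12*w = (w + 4)*(w^2 - 3*w) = w*(w + 4)*(w - 3)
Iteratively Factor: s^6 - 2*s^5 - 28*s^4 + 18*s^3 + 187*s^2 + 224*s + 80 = (s - 4)*(s^5 + 2*s^4 - 20*s^3 - 62*s^2 - 61*s - 20) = (s - 4)*(s + 1)*(s^4 + s^3 - 21*s^2 - 41*s - 20) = (s - 4)*(s + 1)*(s + 4)*(s^3 - 3*s^2 - 9*s - 5) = (s - 4)*(s + 1)^2*(s + 4)*(s^2 - 4*s - 5) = (s - 4)*(s + 1)^3*(s + 4)*(s - 5)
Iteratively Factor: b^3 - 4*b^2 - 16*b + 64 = (b - 4)*(b^2 - 16) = (b - 4)^2*(b + 4)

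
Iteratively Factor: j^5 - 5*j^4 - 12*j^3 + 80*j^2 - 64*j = (j + 4)*(j^4 - 9*j^3 + 24*j^2 - 16*j) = (j - 4)*(j + 4)*(j^3 - 5*j^2 + 4*j) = j*(j - 4)*(j + 4)*(j^2 - 5*j + 4) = j*(j - 4)^2*(j + 4)*(j - 1)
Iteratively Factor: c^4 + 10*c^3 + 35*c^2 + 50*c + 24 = (c + 4)*(c^3 + 6*c^2 + 11*c + 6) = (c + 3)*(c + 4)*(c^2 + 3*c + 2) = (c + 1)*(c + 3)*(c + 4)*(c + 2)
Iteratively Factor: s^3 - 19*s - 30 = (s + 2)*(s^2 - 2*s - 15) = (s + 2)*(s + 3)*(s - 5)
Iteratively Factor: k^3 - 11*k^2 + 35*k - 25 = (k - 1)*(k^2 - 10*k + 25) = (k - 5)*(k - 1)*(k - 5)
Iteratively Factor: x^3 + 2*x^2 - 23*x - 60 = (x + 4)*(x^2 - 2*x - 15) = (x - 5)*(x + 4)*(x + 3)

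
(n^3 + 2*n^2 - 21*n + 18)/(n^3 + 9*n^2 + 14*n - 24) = (n - 3)/(n + 4)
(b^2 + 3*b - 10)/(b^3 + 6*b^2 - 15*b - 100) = (b - 2)/(b^2 + b - 20)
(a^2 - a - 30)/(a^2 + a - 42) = (a + 5)/(a + 7)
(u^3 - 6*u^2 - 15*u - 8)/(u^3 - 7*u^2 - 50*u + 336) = (u^2 + 2*u + 1)/(u^2 + u - 42)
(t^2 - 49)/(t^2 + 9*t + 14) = (t - 7)/(t + 2)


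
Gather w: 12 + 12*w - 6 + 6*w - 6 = 18*w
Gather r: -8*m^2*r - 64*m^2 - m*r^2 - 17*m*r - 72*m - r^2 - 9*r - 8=-64*m^2 - 72*m + r^2*(-m - 1) + r*(-8*m^2 - 17*m - 9) - 8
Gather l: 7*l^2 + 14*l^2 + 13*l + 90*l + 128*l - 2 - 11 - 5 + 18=21*l^2 + 231*l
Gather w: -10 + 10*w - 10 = 10*w - 20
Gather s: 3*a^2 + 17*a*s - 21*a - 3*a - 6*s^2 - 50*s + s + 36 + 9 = 3*a^2 - 24*a - 6*s^2 + s*(17*a - 49) + 45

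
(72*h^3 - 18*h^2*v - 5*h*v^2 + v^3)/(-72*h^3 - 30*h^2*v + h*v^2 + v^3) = (-3*h + v)/(3*h + v)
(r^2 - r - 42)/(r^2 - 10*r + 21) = (r + 6)/(r - 3)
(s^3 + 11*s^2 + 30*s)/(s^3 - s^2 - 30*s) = (s + 6)/(s - 6)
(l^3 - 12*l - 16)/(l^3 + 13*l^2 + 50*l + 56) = (l^2 - 2*l - 8)/(l^2 + 11*l + 28)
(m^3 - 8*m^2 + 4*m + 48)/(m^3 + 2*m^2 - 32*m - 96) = (m^2 - 2*m - 8)/(m^2 + 8*m + 16)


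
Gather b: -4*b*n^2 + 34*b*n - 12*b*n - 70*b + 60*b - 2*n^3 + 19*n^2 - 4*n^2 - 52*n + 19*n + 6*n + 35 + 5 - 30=b*(-4*n^2 + 22*n - 10) - 2*n^3 + 15*n^2 - 27*n + 10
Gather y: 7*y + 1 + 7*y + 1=14*y + 2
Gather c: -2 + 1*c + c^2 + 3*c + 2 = c^2 + 4*c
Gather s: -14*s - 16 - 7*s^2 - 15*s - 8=-7*s^2 - 29*s - 24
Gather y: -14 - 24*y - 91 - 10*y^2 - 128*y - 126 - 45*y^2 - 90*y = -55*y^2 - 242*y - 231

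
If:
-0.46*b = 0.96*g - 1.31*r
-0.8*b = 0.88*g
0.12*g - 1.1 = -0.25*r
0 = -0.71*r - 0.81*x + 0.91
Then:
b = -5.86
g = 5.32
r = 1.84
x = -0.49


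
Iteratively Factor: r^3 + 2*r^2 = (r)*(r^2 + 2*r) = r*(r + 2)*(r)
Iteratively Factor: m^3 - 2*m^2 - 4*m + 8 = (m + 2)*(m^2 - 4*m + 4) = (m - 2)*(m + 2)*(m - 2)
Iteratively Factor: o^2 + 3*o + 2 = (o + 2)*(o + 1)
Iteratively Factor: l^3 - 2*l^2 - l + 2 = (l + 1)*(l^2 - 3*l + 2) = (l - 2)*(l + 1)*(l - 1)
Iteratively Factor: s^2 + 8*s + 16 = (s + 4)*(s + 4)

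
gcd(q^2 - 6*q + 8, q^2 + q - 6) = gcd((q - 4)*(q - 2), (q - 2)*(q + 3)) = q - 2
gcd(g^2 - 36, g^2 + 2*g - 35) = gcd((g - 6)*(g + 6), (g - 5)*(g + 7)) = 1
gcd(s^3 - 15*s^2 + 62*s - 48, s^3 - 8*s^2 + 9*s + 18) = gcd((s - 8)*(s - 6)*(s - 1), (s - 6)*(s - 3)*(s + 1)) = s - 6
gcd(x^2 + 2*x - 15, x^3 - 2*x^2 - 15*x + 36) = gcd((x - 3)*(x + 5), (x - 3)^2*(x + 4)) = x - 3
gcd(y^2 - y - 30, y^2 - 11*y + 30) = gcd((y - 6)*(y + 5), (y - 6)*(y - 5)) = y - 6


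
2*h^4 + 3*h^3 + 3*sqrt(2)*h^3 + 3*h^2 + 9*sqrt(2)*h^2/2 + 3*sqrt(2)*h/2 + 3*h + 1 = (h + 1)*(h + sqrt(2))*(sqrt(2)*h + 1)*(sqrt(2)*h + sqrt(2)/2)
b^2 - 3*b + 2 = (b - 2)*(b - 1)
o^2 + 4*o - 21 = (o - 3)*(o + 7)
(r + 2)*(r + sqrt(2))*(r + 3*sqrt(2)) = r^3 + 2*r^2 + 4*sqrt(2)*r^2 + 6*r + 8*sqrt(2)*r + 12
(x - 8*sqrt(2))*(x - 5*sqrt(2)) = x^2 - 13*sqrt(2)*x + 80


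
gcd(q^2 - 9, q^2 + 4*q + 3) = q + 3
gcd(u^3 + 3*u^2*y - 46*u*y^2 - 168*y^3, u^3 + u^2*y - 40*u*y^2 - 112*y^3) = -u^2 + 3*u*y + 28*y^2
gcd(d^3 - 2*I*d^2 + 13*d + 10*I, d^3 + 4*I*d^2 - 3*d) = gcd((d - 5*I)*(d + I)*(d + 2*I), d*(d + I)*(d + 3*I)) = d + I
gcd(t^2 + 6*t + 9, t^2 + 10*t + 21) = t + 3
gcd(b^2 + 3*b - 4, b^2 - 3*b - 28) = b + 4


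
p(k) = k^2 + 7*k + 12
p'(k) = 2*k + 7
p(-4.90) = 1.71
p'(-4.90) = -2.80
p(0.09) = 12.64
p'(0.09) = 7.18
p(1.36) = 23.37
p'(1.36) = 9.72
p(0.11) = 12.78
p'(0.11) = 7.22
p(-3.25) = -0.19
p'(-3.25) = 0.50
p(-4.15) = 0.17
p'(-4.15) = -1.30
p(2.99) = 41.87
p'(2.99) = 12.98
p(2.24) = 32.70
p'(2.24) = 11.48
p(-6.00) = 6.00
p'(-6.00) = -5.00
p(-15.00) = 132.00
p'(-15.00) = -23.00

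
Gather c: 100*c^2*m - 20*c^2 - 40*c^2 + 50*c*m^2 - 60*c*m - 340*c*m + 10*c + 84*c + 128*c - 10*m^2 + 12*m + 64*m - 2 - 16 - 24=c^2*(100*m - 60) + c*(50*m^2 - 400*m + 222) - 10*m^2 + 76*m - 42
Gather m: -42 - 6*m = -6*m - 42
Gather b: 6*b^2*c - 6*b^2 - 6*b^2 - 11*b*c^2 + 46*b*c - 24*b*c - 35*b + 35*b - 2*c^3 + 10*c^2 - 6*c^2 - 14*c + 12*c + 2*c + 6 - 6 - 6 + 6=b^2*(6*c - 12) + b*(-11*c^2 + 22*c) - 2*c^3 + 4*c^2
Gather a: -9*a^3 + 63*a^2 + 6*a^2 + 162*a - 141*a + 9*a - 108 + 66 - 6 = -9*a^3 + 69*a^2 + 30*a - 48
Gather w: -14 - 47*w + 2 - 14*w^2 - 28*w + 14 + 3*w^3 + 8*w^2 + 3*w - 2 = 3*w^3 - 6*w^2 - 72*w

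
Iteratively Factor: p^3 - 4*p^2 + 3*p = (p - 1)*(p^2 - 3*p) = p*(p - 1)*(p - 3)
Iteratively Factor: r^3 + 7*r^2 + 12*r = (r + 3)*(r^2 + 4*r) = r*(r + 3)*(r + 4)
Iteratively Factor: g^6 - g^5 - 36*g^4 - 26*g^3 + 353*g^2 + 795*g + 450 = (g + 3)*(g^5 - 4*g^4 - 24*g^3 + 46*g^2 + 215*g + 150) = (g - 5)*(g + 3)*(g^4 + g^3 - 19*g^2 - 49*g - 30) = (g - 5)*(g + 1)*(g + 3)*(g^3 - 19*g - 30) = (g - 5)*(g + 1)*(g + 2)*(g + 3)*(g^2 - 2*g - 15) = (g - 5)^2*(g + 1)*(g + 2)*(g + 3)*(g + 3)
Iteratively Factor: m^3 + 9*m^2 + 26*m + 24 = (m + 3)*(m^2 + 6*m + 8) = (m + 3)*(m + 4)*(m + 2)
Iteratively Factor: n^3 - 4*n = (n - 2)*(n^2 + 2*n) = n*(n - 2)*(n + 2)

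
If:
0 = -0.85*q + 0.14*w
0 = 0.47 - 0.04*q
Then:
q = 11.75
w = 71.34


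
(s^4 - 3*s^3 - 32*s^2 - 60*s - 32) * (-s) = -s^5 + 3*s^4 + 32*s^3 + 60*s^2 + 32*s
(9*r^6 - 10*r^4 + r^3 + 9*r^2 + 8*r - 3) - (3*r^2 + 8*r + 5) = 9*r^6 - 10*r^4 + r^3 + 6*r^2 - 8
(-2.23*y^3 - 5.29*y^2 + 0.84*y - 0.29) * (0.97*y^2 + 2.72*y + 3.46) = -2.1631*y^5 - 11.1969*y^4 - 21.2898*y^3 - 16.2999*y^2 + 2.1176*y - 1.0034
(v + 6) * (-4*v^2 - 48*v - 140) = -4*v^3 - 72*v^2 - 428*v - 840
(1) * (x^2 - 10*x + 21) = x^2 - 10*x + 21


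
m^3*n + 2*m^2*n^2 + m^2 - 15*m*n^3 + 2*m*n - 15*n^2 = (m - 3*n)*(m + 5*n)*(m*n + 1)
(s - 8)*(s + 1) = s^2 - 7*s - 8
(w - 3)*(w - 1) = w^2 - 4*w + 3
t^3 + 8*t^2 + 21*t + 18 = (t + 2)*(t + 3)^2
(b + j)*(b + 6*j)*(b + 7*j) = b^3 + 14*b^2*j + 55*b*j^2 + 42*j^3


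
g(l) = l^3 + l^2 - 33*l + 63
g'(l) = 3*l^2 + 2*l - 33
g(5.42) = 72.74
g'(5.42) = 65.97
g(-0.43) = 77.30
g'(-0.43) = -33.31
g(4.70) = 33.81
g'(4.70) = 42.67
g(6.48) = 163.25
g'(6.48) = 105.93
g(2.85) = 0.22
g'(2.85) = -2.93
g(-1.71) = 117.35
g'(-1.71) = -27.65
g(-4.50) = 140.62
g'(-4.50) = 18.75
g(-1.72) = 117.63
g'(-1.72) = -27.56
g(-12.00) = -1125.00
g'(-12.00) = 375.00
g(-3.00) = 144.00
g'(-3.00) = -12.00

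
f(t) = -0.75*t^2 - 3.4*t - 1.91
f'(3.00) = -7.90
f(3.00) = -18.86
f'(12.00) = -21.40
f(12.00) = -150.71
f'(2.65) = -7.38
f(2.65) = -16.19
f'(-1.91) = -0.54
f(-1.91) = 1.85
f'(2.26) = -6.79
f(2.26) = -13.42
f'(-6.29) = 6.04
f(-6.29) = -10.20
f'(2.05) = -6.48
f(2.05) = -12.03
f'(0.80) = -4.60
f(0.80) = -5.11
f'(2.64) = -7.36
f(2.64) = -16.11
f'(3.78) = -9.07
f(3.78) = -25.48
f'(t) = -1.5*t - 3.4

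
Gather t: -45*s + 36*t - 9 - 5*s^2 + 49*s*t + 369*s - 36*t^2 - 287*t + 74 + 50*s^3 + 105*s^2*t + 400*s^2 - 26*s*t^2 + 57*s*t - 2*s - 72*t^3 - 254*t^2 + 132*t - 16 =50*s^3 + 395*s^2 + 322*s - 72*t^3 + t^2*(-26*s - 290) + t*(105*s^2 + 106*s - 119) + 49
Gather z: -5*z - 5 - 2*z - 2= -7*z - 7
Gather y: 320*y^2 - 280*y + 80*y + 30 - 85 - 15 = 320*y^2 - 200*y - 70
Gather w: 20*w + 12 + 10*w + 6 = 30*w + 18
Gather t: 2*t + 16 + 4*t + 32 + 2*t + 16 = 8*t + 64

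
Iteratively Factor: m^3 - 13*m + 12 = (m - 1)*(m^2 + m - 12) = (m - 1)*(m + 4)*(m - 3)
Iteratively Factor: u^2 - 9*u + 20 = (u - 4)*(u - 5)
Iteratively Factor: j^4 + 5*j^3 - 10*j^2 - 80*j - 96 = (j + 4)*(j^3 + j^2 - 14*j - 24) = (j + 2)*(j + 4)*(j^2 - j - 12) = (j - 4)*(j + 2)*(j + 4)*(j + 3)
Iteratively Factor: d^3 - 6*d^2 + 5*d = (d - 5)*(d^2 - d) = d*(d - 5)*(d - 1)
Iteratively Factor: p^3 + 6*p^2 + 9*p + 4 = (p + 1)*(p^2 + 5*p + 4) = (p + 1)*(p + 4)*(p + 1)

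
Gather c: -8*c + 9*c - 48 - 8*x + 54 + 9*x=c + x + 6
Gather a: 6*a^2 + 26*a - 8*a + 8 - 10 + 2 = 6*a^2 + 18*a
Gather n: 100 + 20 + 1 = 121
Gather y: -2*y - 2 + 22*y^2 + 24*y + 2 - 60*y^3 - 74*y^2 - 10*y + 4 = -60*y^3 - 52*y^2 + 12*y + 4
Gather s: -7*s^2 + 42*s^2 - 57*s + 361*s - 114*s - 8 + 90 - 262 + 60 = 35*s^2 + 190*s - 120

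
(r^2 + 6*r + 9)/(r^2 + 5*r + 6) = (r + 3)/(r + 2)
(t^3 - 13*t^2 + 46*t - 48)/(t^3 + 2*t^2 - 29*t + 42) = (t - 8)/(t + 7)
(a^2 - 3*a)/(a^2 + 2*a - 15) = a/(a + 5)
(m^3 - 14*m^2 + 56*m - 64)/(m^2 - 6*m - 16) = (m^2 - 6*m + 8)/(m + 2)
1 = 1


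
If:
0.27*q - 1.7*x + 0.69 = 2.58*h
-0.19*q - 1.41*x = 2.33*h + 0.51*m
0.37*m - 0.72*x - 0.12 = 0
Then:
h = 0.0772273211297601 - 0.868093233946893*x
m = 1.94594594594595*x + 0.324324324324324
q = -1.99881682808512*x - 1.8176055980934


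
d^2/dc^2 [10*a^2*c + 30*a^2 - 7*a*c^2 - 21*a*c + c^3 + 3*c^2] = -14*a + 6*c + 6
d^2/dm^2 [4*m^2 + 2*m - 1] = 8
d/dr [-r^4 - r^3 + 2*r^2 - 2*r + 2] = -4*r^3 - 3*r^2 + 4*r - 2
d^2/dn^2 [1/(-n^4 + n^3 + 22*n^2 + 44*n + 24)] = 2*((6*n^2 - 3*n - 22)*(-n^4 + n^3 + 22*n^2 + 44*n + 24) + (-4*n^3 + 3*n^2 + 44*n + 44)^2)/(-n^4 + n^3 + 22*n^2 + 44*n + 24)^3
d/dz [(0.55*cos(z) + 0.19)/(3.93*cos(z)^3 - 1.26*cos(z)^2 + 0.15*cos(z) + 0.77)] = (4.323*cos(z)^3 + 1.5471*cos(z)^2 - 0.4788*cos(z) - 0.395)*sin(z)/(15.4449*cos(z)^6 - 9.9036*cos(z)^5 + 2.7666*cos(z)^4 + 5.6742*cos(z)^3 - 1.9179*cos(z)^2 + 0.231*cos(z) + 0.5929)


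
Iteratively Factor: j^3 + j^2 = (j + 1)*(j^2) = j*(j + 1)*(j)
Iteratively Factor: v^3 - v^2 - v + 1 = (v - 1)*(v^2 - 1) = (v - 1)^2*(v + 1)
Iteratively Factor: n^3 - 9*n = (n - 3)*(n^2 + 3*n) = n*(n - 3)*(n + 3)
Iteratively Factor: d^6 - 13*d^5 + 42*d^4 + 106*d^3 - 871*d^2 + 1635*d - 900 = (d - 1)*(d^5 - 12*d^4 + 30*d^3 + 136*d^2 - 735*d + 900) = (d - 1)*(d + 4)*(d^4 - 16*d^3 + 94*d^2 - 240*d + 225) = (d - 5)*(d - 1)*(d + 4)*(d^3 - 11*d^2 + 39*d - 45) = (d - 5)^2*(d - 1)*(d + 4)*(d^2 - 6*d + 9) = (d - 5)^2*(d - 3)*(d - 1)*(d + 4)*(d - 3)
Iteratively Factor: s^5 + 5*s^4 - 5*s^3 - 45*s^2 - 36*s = (s)*(s^4 + 5*s^3 - 5*s^2 - 45*s - 36) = s*(s + 3)*(s^3 + 2*s^2 - 11*s - 12) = s*(s + 3)*(s + 4)*(s^2 - 2*s - 3) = s*(s - 3)*(s + 3)*(s + 4)*(s + 1)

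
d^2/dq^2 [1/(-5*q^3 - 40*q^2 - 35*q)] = 2*(q*(3*q + 8)*(q^2 + 8*q + 7) - (3*q^2 + 16*q + 7)^2)/(5*q^3*(q^2 + 8*q + 7)^3)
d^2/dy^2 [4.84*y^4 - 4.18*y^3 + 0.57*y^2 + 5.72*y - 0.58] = 58.08*y^2 - 25.08*y + 1.14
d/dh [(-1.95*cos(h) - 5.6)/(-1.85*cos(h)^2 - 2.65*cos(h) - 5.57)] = (3.6075*cos(h)^2 + 20.72*cos(h) + 3.9785)*sin(h)/(3.4225*cos(h)^4 + 9.805*cos(h)^3 + 27.6315*cos(h)^2 + 29.521*cos(h) + 31.0249)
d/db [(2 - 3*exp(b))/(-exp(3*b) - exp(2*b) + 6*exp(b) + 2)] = (-(3*exp(b) - 2)*(3*exp(2*b) + 2*exp(b) - 6) + 3*exp(3*b) + 3*exp(2*b) - 18*exp(b) - 6)*exp(b)/(exp(3*b) + exp(2*b) - 6*exp(b) - 2)^2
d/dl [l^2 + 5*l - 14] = 2*l + 5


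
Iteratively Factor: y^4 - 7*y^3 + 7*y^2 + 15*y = (y - 5)*(y^3 - 2*y^2 - 3*y) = (y - 5)*(y + 1)*(y^2 - 3*y) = (y - 5)*(y - 3)*(y + 1)*(y)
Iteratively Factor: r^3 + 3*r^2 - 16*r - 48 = (r - 4)*(r^2 + 7*r + 12) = (r - 4)*(r + 3)*(r + 4)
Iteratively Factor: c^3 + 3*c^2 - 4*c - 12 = (c + 3)*(c^2 - 4) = (c - 2)*(c + 3)*(c + 2)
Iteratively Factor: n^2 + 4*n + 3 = (n + 3)*(n + 1)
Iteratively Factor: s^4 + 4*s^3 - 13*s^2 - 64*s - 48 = (s + 1)*(s^3 + 3*s^2 - 16*s - 48) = (s + 1)*(s + 3)*(s^2 - 16) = (s + 1)*(s + 3)*(s + 4)*(s - 4)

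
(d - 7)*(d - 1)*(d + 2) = d^3 - 6*d^2 - 9*d + 14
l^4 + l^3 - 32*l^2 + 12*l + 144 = (l - 4)*(l - 3)*(l + 2)*(l + 6)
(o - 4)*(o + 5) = o^2 + o - 20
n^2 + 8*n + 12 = (n + 2)*(n + 6)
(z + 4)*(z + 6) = z^2 + 10*z + 24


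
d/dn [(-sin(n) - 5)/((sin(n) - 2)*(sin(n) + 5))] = cos(n)/(sin(n) - 2)^2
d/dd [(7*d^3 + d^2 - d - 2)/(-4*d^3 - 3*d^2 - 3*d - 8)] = (-17*d^4 - 50*d^3 - 198*d^2 - 28*d + 2)/(16*d^6 + 24*d^5 + 33*d^4 + 82*d^3 + 57*d^2 + 48*d + 64)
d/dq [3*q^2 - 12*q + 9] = 6*q - 12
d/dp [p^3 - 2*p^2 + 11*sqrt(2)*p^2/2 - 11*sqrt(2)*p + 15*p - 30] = 3*p^2 - 4*p + 11*sqrt(2)*p - 11*sqrt(2) + 15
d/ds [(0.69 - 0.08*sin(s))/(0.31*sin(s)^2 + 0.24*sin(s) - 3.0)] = (0.0248*sin(s)^2 - 0.4278*sin(s) + 0.0744)*cos(s)/(0.0961*sin(s)^4 + 0.1488*sin(s)^3 - 1.8024*sin(s)^2 - 1.44*sin(s) + 9.0)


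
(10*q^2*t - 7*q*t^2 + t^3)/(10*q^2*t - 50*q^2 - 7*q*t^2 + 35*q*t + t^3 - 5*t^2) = t/(t - 5)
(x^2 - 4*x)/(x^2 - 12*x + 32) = x/(x - 8)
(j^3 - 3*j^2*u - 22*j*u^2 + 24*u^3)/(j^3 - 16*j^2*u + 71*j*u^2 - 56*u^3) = (j^2 - 2*j*u - 24*u^2)/(j^2 - 15*j*u + 56*u^2)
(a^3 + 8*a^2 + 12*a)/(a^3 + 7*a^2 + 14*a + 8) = a*(a + 6)/(a^2 + 5*a + 4)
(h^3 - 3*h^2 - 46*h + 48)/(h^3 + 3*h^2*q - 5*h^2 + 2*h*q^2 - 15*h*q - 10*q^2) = (h^3 - 3*h^2 - 46*h + 48)/(h^3 + 3*h^2*q - 5*h^2 + 2*h*q^2 - 15*h*q - 10*q^2)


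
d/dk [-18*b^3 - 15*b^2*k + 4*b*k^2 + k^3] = -15*b^2 + 8*b*k + 3*k^2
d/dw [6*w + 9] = 6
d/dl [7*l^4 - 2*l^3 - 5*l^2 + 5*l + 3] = 28*l^3 - 6*l^2 - 10*l + 5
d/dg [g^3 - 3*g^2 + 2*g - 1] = 3*g^2 - 6*g + 2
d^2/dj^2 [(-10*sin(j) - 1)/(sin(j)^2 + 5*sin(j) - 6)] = (10*sin(j)^4 - 36*sin(j)^3 + 319*sin(j)^2 + 662*sin(j) + 662)/((sin(j) - 1)^2*(sin(j) + 6)^3)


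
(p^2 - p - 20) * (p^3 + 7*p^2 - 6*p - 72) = p^5 + 6*p^4 - 33*p^3 - 206*p^2 + 192*p + 1440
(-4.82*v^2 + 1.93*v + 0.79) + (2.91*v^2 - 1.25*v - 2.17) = -1.91*v^2 + 0.68*v - 1.38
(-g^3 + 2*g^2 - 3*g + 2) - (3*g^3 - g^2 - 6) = -4*g^3 + 3*g^2 - 3*g + 8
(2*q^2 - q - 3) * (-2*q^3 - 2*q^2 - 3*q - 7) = -4*q^5 - 2*q^4 + 2*q^3 - 5*q^2 + 16*q + 21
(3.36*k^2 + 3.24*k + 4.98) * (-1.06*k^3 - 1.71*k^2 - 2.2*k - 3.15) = -3.5616*k^5 - 9.18*k^4 - 18.2112*k^3 - 26.2278*k^2 - 21.162*k - 15.687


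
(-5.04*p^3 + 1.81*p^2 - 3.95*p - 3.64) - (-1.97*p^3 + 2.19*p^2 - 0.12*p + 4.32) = -3.07*p^3 - 0.38*p^2 - 3.83*p - 7.96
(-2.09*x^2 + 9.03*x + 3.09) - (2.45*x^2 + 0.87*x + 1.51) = -4.54*x^2 + 8.16*x + 1.58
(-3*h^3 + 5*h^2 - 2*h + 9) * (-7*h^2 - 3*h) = 21*h^5 - 26*h^4 - h^3 - 57*h^2 - 27*h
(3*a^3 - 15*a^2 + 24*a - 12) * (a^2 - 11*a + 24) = 3*a^5 - 48*a^4 + 261*a^3 - 636*a^2 + 708*a - 288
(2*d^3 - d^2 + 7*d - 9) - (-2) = 2*d^3 - d^2 + 7*d - 7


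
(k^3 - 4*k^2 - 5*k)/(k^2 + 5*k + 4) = k*(k - 5)/(k + 4)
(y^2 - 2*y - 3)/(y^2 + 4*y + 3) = (y - 3)/(y + 3)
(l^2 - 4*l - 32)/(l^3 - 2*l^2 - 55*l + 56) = (l + 4)/(l^2 + 6*l - 7)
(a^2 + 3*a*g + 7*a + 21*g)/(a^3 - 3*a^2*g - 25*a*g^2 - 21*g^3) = (a + 7)/(a^2 - 6*a*g - 7*g^2)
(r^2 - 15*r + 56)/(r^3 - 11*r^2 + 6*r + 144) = (r - 7)/(r^2 - 3*r - 18)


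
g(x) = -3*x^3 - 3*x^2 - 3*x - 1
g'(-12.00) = -1227.00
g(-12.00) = 4787.00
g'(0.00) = -3.00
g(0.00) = -1.00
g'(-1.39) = -12.05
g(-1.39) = 5.43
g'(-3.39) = -86.09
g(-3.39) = 91.57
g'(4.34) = -198.56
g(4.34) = -315.77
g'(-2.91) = -61.75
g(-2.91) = 56.25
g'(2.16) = -57.95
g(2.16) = -51.71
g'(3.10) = -108.09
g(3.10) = -128.50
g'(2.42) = -70.23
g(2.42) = -68.35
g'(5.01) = -258.96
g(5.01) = -468.58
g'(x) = -9*x^2 - 6*x - 3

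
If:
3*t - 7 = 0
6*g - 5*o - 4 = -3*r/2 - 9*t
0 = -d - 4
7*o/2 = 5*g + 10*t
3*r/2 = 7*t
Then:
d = -4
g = 0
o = 20/3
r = 98/9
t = 7/3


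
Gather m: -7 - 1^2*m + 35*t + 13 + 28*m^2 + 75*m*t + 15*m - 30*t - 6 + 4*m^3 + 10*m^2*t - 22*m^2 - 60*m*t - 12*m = 4*m^3 + m^2*(10*t + 6) + m*(15*t + 2) + 5*t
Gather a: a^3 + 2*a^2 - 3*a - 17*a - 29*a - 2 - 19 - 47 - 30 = a^3 + 2*a^2 - 49*a - 98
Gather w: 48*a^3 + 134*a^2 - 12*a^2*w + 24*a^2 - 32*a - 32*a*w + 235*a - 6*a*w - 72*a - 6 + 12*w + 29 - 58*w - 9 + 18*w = 48*a^3 + 158*a^2 + 131*a + w*(-12*a^2 - 38*a - 28) + 14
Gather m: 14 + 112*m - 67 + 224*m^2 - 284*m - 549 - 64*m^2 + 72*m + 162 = 160*m^2 - 100*m - 440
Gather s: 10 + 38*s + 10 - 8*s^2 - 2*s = -8*s^2 + 36*s + 20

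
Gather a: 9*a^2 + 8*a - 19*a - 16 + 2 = 9*a^2 - 11*a - 14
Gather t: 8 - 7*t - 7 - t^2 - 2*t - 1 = -t^2 - 9*t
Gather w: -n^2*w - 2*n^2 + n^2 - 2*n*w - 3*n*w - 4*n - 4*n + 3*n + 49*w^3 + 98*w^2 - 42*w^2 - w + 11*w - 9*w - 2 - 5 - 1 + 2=-n^2 - 5*n + 49*w^3 + 56*w^2 + w*(-n^2 - 5*n + 1) - 6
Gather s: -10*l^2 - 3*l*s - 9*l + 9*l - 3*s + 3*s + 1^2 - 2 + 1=-10*l^2 - 3*l*s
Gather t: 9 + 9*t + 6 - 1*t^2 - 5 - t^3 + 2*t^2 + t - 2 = -t^3 + t^2 + 10*t + 8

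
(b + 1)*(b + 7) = b^2 + 8*b + 7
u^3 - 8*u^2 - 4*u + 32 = (u - 8)*(u - 2)*(u + 2)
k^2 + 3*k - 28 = (k - 4)*(k + 7)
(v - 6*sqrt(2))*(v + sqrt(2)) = v^2 - 5*sqrt(2)*v - 12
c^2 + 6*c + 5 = (c + 1)*(c + 5)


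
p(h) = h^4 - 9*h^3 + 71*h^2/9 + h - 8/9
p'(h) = 4*h^3 - 27*h^2 + 142*h/9 + 1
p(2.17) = -31.36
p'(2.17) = -51.03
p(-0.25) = -0.50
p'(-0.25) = -4.69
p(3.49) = -135.53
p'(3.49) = -102.76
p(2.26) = -36.14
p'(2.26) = -55.07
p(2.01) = -23.77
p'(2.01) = -43.89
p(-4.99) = 1928.83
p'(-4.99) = -1247.04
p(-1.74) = 77.83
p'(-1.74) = -129.27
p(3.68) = -155.50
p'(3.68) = -107.24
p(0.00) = -0.89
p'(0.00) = 1.00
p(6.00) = -358.89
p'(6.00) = -12.33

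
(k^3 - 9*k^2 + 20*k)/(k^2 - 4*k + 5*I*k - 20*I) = k*(k - 5)/(k + 5*I)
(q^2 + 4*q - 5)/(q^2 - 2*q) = (q^2 + 4*q - 5)/(q*(q - 2))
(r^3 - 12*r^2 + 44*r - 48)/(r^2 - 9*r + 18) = (r^2 - 6*r + 8)/(r - 3)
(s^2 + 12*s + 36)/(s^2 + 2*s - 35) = (s^2 + 12*s + 36)/(s^2 + 2*s - 35)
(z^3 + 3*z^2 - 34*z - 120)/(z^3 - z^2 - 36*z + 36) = (z^2 + 9*z + 20)/(z^2 + 5*z - 6)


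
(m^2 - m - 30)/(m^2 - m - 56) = (-m^2 + m + 30)/(-m^2 + m + 56)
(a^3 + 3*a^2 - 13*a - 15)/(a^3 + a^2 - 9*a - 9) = (a + 5)/(a + 3)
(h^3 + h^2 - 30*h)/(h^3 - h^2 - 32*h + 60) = h/(h - 2)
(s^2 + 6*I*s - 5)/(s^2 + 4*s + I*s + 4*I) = (s + 5*I)/(s + 4)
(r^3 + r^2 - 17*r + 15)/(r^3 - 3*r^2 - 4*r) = (-r^3 - r^2 + 17*r - 15)/(r*(-r^2 + 3*r + 4))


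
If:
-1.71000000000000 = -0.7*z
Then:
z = 2.44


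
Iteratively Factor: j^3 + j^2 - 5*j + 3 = (j - 1)*(j^2 + 2*j - 3) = (j - 1)*(j + 3)*(j - 1)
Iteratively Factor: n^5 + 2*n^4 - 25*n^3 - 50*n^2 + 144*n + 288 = (n + 3)*(n^4 - n^3 - 22*n^2 + 16*n + 96) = (n - 3)*(n + 3)*(n^3 + 2*n^2 - 16*n - 32) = (n - 3)*(n + 3)*(n + 4)*(n^2 - 2*n - 8) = (n - 3)*(n + 2)*(n + 3)*(n + 4)*(n - 4)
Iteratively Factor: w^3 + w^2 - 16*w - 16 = (w - 4)*(w^2 + 5*w + 4) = (w - 4)*(w + 1)*(w + 4)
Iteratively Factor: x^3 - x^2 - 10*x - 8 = (x - 4)*(x^2 + 3*x + 2) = (x - 4)*(x + 2)*(x + 1)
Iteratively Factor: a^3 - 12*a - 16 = (a + 2)*(a^2 - 2*a - 8) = (a + 2)^2*(a - 4)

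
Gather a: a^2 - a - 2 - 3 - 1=a^2 - a - 6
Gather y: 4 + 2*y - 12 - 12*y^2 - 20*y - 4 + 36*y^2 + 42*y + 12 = 24*y^2 + 24*y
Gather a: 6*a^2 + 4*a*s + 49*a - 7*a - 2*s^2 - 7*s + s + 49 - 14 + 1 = 6*a^2 + a*(4*s + 42) - 2*s^2 - 6*s + 36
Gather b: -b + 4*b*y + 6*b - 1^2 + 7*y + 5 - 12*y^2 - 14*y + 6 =b*(4*y + 5) - 12*y^2 - 7*y + 10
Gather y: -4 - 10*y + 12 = 8 - 10*y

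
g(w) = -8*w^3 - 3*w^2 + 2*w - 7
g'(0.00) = 2.00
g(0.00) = -7.00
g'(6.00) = -898.00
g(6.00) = -1831.00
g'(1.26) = -43.66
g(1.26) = -25.25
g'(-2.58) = -142.27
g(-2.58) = 105.26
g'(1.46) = -57.92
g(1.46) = -35.37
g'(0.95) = -25.36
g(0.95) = -14.67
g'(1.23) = -41.69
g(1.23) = -23.97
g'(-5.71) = -746.24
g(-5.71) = 1373.12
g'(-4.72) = -504.36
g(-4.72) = 757.96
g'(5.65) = -798.04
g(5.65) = -1534.36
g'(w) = -24*w^2 - 6*w + 2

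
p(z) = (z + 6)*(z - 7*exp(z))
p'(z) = z + (1 - 7*exp(z))*(z + 6) - 7*exp(z)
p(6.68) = -70596.58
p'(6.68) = -76236.16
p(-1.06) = -17.22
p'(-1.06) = -10.53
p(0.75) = -94.97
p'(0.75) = -107.35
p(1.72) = -288.51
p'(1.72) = -331.44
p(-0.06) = -39.51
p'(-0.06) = -39.87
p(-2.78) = -10.35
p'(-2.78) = -1.39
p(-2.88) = -10.21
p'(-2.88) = -1.38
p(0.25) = -54.61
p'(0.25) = -58.66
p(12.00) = -20506887.72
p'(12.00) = -21646357.26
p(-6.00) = 0.00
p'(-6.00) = -6.02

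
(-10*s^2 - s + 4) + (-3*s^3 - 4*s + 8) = -3*s^3 - 10*s^2 - 5*s + 12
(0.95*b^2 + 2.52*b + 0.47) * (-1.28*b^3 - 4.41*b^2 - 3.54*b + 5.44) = -1.216*b^5 - 7.4151*b^4 - 15.0778*b^3 - 5.8255*b^2 + 12.045*b + 2.5568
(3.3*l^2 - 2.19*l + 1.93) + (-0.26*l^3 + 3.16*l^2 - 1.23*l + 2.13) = -0.26*l^3 + 6.46*l^2 - 3.42*l + 4.06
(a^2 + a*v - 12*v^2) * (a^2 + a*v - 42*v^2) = a^4 + 2*a^3*v - 53*a^2*v^2 - 54*a*v^3 + 504*v^4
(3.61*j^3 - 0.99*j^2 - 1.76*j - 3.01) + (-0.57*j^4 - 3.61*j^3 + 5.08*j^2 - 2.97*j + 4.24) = -0.57*j^4 + 4.09*j^2 - 4.73*j + 1.23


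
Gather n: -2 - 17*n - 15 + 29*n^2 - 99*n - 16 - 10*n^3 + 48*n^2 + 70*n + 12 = -10*n^3 + 77*n^2 - 46*n - 21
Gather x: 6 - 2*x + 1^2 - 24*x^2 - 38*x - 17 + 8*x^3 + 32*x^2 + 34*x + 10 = 8*x^3 + 8*x^2 - 6*x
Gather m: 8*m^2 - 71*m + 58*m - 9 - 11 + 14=8*m^2 - 13*m - 6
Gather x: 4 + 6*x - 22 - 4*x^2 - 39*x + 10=-4*x^2 - 33*x - 8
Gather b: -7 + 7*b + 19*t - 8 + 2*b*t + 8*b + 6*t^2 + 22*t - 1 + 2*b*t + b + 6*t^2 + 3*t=b*(4*t + 16) + 12*t^2 + 44*t - 16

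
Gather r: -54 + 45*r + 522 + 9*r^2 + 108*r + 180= 9*r^2 + 153*r + 648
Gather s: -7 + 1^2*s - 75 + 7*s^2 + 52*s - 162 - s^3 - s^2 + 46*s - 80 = -s^3 + 6*s^2 + 99*s - 324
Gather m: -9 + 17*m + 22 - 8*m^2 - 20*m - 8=-8*m^2 - 3*m + 5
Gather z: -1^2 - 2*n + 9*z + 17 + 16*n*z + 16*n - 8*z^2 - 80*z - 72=14*n - 8*z^2 + z*(16*n - 71) - 56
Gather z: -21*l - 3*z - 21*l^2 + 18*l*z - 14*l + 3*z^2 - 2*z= -21*l^2 - 35*l + 3*z^2 + z*(18*l - 5)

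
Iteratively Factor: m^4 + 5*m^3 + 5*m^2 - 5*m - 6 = (m + 3)*(m^3 + 2*m^2 - m - 2) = (m + 1)*(m + 3)*(m^2 + m - 2) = (m + 1)*(m + 2)*(m + 3)*(m - 1)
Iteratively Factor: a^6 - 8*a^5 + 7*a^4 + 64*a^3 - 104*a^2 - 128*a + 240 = (a + 2)*(a^5 - 10*a^4 + 27*a^3 + 10*a^2 - 124*a + 120) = (a - 2)*(a + 2)*(a^4 - 8*a^3 + 11*a^2 + 32*a - 60) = (a - 3)*(a - 2)*(a + 2)*(a^3 - 5*a^2 - 4*a + 20) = (a - 5)*(a - 3)*(a - 2)*(a + 2)*(a^2 - 4) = (a - 5)*(a - 3)*(a - 2)*(a + 2)^2*(a - 2)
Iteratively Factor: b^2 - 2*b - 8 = (b - 4)*(b + 2)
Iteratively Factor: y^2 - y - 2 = (y - 2)*(y + 1)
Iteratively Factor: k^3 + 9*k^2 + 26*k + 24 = (k + 3)*(k^2 + 6*k + 8) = (k + 3)*(k + 4)*(k + 2)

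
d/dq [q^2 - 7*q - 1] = 2*q - 7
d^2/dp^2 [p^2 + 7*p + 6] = 2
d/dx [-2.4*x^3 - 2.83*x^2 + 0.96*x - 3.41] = -7.2*x^2 - 5.66*x + 0.96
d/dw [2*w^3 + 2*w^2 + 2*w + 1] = 6*w^2 + 4*w + 2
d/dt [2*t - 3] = 2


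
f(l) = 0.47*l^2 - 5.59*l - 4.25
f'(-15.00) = -19.69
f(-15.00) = 185.35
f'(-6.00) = -11.23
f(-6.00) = 46.21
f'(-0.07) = -5.66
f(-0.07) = -3.86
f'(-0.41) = -5.98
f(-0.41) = -1.88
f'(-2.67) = -8.10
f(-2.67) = 14.03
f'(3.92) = -1.91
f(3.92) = -18.94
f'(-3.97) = -9.32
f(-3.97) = 25.35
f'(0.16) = -5.44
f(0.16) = -5.13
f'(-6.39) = -11.60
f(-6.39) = 50.66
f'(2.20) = -3.52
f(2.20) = -14.27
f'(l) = 0.94*l - 5.59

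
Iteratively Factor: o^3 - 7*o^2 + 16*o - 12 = (o - 2)*(o^2 - 5*o + 6) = (o - 2)^2*(o - 3)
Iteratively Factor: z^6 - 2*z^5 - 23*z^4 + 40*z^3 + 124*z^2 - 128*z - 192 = (z - 2)*(z^5 - 23*z^3 - 6*z^2 + 112*z + 96) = (z - 2)*(z + 4)*(z^4 - 4*z^3 - 7*z^2 + 22*z + 24) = (z - 4)*(z - 2)*(z + 4)*(z^3 - 7*z - 6) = (z - 4)*(z - 3)*(z - 2)*(z + 4)*(z^2 + 3*z + 2) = (z - 4)*(z - 3)*(z - 2)*(z + 2)*(z + 4)*(z + 1)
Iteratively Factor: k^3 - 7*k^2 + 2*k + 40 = (k - 5)*(k^2 - 2*k - 8) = (k - 5)*(k - 4)*(k + 2)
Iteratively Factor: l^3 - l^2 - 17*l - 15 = (l - 5)*(l^2 + 4*l + 3) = (l - 5)*(l + 1)*(l + 3)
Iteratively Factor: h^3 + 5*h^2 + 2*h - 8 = (h + 2)*(h^2 + 3*h - 4) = (h - 1)*(h + 2)*(h + 4)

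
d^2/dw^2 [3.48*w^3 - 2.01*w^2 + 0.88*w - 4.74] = 20.88*w - 4.02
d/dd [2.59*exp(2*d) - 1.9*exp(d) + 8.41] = (5.18*exp(d) - 1.9)*exp(d)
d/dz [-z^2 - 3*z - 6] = -2*z - 3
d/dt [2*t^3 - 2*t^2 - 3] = 2*t*(3*t - 2)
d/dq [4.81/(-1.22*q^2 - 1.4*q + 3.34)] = (11.7364*q + 6.734)/(1.22*q^2 + 1.4*q - 3.34)^2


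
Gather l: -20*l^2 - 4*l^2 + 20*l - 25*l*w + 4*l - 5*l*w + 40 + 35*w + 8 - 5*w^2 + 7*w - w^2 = -24*l^2 + l*(24 - 30*w) - 6*w^2 + 42*w + 48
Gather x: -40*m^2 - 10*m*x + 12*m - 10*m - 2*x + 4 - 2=-40*m^2 + 2*m + x*(-10*m - 2) + 2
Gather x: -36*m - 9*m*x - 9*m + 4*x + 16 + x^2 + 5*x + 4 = -45*m + x^2 + x*(9 - 9*m) + 20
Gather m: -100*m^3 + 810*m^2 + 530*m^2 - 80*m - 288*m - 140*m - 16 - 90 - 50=-100*m^3 + 1340*m^2 - 508*m - 156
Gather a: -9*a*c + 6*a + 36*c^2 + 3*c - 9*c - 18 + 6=a*(6 - 9*c) + 36*c^2 - 6*c - 12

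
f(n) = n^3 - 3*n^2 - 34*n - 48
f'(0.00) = -34.00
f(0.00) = -48.00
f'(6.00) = 38.00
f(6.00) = -144.00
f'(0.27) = -35.40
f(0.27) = -57.38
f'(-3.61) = 26.76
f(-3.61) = -11.40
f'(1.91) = -34.52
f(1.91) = -116.92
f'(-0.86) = -26.62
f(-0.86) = -21.61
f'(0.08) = -34.46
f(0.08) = -50.74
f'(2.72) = -28.12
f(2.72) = -142.55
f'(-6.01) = 110.42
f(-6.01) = -169.10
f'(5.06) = 12.45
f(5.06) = -167.30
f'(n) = 3*n^2 - 6*n - 34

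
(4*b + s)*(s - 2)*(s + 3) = 4*b*s^2 + 4*b*s - 24*b + s^3 + s^2 - 6*s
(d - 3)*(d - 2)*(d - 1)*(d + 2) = d^4 - 4*d^3 - d^2 + 16*d - 12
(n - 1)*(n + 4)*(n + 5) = n^3 + 8*n^2 + 11*n - 20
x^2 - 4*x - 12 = (x - 6)*(x + 2)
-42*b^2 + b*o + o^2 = (-6*b + o)*(7*b + o)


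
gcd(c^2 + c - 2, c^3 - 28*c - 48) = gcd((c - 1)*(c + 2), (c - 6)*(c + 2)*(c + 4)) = c + 2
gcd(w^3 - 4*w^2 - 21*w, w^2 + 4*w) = w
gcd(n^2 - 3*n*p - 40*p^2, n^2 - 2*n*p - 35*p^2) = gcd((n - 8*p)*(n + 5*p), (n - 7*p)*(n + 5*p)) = n + 5*p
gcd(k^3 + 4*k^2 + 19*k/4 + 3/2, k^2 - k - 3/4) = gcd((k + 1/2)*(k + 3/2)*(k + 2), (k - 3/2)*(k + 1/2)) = k + 1/2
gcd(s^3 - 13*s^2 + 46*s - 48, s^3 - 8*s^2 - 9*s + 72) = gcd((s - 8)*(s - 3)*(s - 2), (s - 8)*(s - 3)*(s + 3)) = s^2 - 11*s + 24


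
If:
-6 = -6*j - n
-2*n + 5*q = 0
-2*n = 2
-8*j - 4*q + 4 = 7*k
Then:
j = 7/6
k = -8/15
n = -1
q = -2/5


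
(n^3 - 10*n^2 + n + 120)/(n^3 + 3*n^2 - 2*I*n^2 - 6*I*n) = (n^2 - 13*n + 40)/(n*(n - 2*I))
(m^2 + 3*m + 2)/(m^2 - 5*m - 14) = (m + 1)/(m - 7)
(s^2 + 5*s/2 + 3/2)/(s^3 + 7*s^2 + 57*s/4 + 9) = 2*(s + 1)/(2*s^2 + 11*s + 12)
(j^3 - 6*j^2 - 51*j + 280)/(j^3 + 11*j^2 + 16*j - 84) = (j^2 - 13*j + 40)/(j^2 + 4*j - 12)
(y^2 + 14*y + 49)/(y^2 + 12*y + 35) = (y + 7)/(y + 5)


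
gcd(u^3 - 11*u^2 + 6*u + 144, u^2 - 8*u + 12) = u - 6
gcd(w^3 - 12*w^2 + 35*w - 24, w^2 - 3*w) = w - 3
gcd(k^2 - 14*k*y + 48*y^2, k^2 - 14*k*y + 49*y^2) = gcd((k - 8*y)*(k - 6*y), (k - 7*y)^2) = 1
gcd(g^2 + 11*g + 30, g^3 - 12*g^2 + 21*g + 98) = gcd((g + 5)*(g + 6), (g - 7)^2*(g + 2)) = 1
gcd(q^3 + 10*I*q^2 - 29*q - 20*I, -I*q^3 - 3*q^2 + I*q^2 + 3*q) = 1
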